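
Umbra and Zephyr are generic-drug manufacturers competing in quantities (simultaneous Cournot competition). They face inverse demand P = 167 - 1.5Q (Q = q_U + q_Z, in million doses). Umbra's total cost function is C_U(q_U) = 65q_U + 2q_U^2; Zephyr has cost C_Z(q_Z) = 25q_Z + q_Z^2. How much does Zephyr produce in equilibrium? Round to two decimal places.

Umbra's profit: π_U = (167 - 1.5Q)q_U - (65q_U + 2q_U²). Setting ∂π_U/∂q_U = 0: 102 - 7q_U - (3/2)(q_Z) = 0.
Zephyr's profit: π_Z = (167 - 1.5Q)q_Z - (25q_Z + q_Z²). Setting ∂π_Z/∂q_Z = 0: 142 - 5q_Z - (3/2)(q_U) = 0.
So q_U = (102 - (3/2)q_Z)/7 and q_Z = (142 - (3/2)q_U)/5.
Solving the pair: q_U = 1188/131, q_Z = 25.6794.

25.68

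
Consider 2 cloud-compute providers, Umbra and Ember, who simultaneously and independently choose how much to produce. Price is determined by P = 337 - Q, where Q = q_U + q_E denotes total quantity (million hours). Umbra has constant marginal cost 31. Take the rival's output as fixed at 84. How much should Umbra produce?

111

With the rival's output fixed at 84, Umbra's profit is π_U = (337 - 84 - q_U)q_U - (31q_U) = (253 - q_U)q_U - (31q_U).
∂π_U/∂q_U = 222 - 2q_U = 0, so q_U = 111.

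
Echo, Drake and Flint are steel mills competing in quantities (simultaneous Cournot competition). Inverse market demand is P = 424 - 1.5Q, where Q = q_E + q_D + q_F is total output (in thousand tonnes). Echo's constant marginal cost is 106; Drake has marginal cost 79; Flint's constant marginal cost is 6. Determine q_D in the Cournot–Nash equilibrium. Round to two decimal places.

49.83

Echo's profit: π_E = (424 - 1.5Q)q_E - (106q_E). Setting ∂π_E/∂q_E = 0: 318 - 3q_E - (3/2)(q_D + q_F) = 0.
Drake's profit: π_D = (424 - 1.5Q)q_D - (79q_D). Setting ∂π_D/∂q_D = 0: 345 - 3q_D - (3/2)(q_E + q_F) = 0.
Flint's profit: π_F = (424 - 1.5Q)q_F - (6q_F). Setting ∂π_F/∂q_F = 0: 418 - 3q_F - (3/2)(q_E + q_D) = 0.
Summing all 3 equations gives 1081 − 6Q = 0, hence Q = 1081/6.
Back-substituting: q_E = (318 − 1081/4)/(3/2) = 191/6, q_D = (345 − 1081/4)/(3/2) = 299/6, q_F = (418 − 1081/4)/(3/2) = 197/2.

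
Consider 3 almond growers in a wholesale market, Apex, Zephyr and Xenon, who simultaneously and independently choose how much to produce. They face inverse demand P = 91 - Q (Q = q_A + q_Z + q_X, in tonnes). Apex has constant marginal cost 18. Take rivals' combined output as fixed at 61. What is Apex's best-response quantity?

With rivals' combined output fixed at 61, Apex's profit is π_A = (91 - 61 - q_A)q_A - (18q_A) = (30 - q_A)q_A - (18q_A).
∂π_A/∂q_A = 12 - 2q_A = 0, so q_A = 6.

6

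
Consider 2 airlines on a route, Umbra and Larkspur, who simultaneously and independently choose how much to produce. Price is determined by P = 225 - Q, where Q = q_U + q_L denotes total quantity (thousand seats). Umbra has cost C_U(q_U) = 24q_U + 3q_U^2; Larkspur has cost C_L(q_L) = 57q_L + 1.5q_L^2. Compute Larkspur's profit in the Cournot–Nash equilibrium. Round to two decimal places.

Umbra's profit: π_U = (225 - Q)q_U - (24q_U + 3q_U²). Setting ∂π_U/∂q_U = 0: 201 - 8q_U - (q_L) = 0.
Larkspur's profit: π_L = (225 - Q)q_L - (57q_L + (3/2)q_L²). Setting ∂π_L/∂q_L = 0: 168 - 5q_L - (q_U) = 0.
So q_U = (201 - q_L)/8 and q_L = (168 - q_U)/5.
Substituting one into the other gives q_U = 279/13 and q_L = 381/13.
Price P = 225 - 660/13 = 174.2308.
Larkspur's profit: 174.2308·(381/13) - 57·(381/13) - (3/2)(381/13)² = 2147.3521.

2147.35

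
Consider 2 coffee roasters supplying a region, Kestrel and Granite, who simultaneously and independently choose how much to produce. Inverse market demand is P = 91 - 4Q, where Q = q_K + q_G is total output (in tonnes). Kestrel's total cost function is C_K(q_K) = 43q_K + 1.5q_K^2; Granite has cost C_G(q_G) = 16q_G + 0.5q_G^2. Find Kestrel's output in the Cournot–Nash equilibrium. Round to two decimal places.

1.59

Kestrel's profit: π_K = (91 - 4Q)q_K - (43q_K + (3/2)q_K²). Setting ∂π_K/∂q_K = 0: 48 - 11q_K - 4(q_G) = 0.
Granite's profit: π_G = (91 - 4Q)q_G - (16q_G + (1/2)q_G²). Setting ∂π_G/∂q_G = 0: 75 - 9q_G - 4(q_K) = 0.
Rearranging gives the reaction functions q_K = (48 - 4q_G)/11 and q_G = (75 - 4q_K)/9.
Substituting one into the other gives q_K = 132/83 and q_G = 633/83.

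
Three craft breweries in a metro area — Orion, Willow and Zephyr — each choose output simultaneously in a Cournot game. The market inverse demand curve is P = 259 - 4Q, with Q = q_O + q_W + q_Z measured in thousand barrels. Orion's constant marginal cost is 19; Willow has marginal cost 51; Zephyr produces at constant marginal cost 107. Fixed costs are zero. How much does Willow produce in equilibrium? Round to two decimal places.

Orion's profit: π_O = (259 - 4Q)q_O - (19q_O). Setting ∂π_O/∂q_O = 0: 240 - 8q_O - 4(q_W + q_Z) = 0.
Willow's first-order condition: 208 - 8q_W - 4(q_O + q_Z) = 0.
Zephyr's first-order condition: 152 - 8q_Z - 4(q_O + q_W) = 0.
Summing all 3 equations gives 600 − 16Q = 0, hence Q = 75/2.
Back-substituting: q_O = (240 − 150)/4 = 45/2, q_W = (208 − 150)/4 = 29/2, q_Z = (152 − 150)/4 = 1/2.

14.50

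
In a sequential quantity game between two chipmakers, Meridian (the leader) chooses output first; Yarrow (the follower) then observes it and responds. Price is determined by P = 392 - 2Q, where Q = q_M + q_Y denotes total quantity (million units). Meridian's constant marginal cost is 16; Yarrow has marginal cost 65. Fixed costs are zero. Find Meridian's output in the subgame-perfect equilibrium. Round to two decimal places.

106.25

The follower Yarrow best-responds to any q_M: π_Y = (392 - 2Q)q_Y - 65q_Y.
Follower FOC: 327 - 2q_M - 4q_Y = 0, so q_Y(q_M) = (327 - 2q_M)/4.
Meridian substitutes q_Y(q_M) into its own profit: π_M = q_M(392 - 2q_M - (327 - 2q_M)/2) - 16q_M = (457/2 - q_M)q_M - 16q_M.
Leader FOC: 425/2 - 2q_M = 0, so q_M = 425/4.
Then q_Y = (327 - 2·(425/4))/4 = 229/8.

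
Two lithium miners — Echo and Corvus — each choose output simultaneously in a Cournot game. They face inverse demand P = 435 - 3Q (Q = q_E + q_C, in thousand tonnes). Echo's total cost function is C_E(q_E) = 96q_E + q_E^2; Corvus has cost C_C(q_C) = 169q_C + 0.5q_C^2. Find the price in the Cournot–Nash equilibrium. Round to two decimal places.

263.55

Echo's profit: π_E = (435 - 3Q)q_E - (96q_E + q_E²). Setting ∂π_E/∂q_E = 0: 339 - 8q_E - 3(q_C) = 0.
Corvus's first-order condition: 266 - 7q_C - 3(q_E) = 0.
Best responses: q_E = (339 - 3q_C)/8, q_C = (266 - 3q_E)/7.
Solving the pair: q_E = 1575/47, q_C = 1111/47.
Total output Q = 57.1489, so price P = 435 - 3·57.1489 = 263.5532.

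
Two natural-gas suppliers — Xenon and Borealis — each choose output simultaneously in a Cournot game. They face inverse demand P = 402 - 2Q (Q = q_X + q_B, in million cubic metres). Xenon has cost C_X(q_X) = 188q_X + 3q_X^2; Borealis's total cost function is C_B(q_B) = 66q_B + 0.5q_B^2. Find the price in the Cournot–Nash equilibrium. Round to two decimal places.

257.22

Xenon's profit: π_X = (402 - 2Q)q_X - (188q_X + 3q_X²). Setting ∂π_X/∂q_X = 0: 214 - 10q_X - 2(q_B) = 0.
Borealis's first-order condition: 336 - 5q_B - 2(q_X) = 0.
Best responses: q_X = (214 - 2q_B)/10, q_B = (336 - 2q_X)/5.
Solving the pair: q_X = 199/23, q_B = 1466/23.
Total output Q = 1665/23, so price P = 402 - 2·(1665/23) = 257.2174.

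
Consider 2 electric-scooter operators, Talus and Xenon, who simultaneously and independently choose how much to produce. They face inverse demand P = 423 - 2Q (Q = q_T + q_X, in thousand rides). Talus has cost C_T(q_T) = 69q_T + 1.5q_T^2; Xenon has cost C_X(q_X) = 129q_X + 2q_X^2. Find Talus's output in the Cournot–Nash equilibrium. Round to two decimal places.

43.15

Talus's profit: π_T = (423 - 2Q)q_T - (69q_T + (3/2)q_T²). Setting ∂π_T/∂q_T = 0: 354 - 7q_T - 2(q_X) = 0.
Xenon's profit: π_X = (423 - 2Q)q_X - (129q_X + 2q_X²). Setting ∂π_X/∂q_X = 0: 294 - 8q_X - 2(q_T) = 0.
So q_T = (354 - 2q_X)/7 and q_X = (294 - 2q_T)/8.
Solving the pair: q_T = 561/13, q_X = 675/26.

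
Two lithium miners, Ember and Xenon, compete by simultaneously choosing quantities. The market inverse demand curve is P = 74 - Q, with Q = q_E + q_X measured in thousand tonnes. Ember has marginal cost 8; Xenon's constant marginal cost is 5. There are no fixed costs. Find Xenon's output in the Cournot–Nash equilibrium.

Ember's profit: π_E = (74 - Q)q_E - (8q_E). Setting ∂π_E/∂q_E = 0: 66 - 2q_E - (q_X) = 0.
Xenon's profit: π_X = (74 - Q)q_X - (5q_X). Setting ∂π_X/∂q_X = 0: 69 - 2q_X - (q_E) = 0.
Best responses: q_E = (66 - q_X)/2, q_X = (69 - q_E)/2.
Solving the pair: q_E = 21, q_X = 24.

24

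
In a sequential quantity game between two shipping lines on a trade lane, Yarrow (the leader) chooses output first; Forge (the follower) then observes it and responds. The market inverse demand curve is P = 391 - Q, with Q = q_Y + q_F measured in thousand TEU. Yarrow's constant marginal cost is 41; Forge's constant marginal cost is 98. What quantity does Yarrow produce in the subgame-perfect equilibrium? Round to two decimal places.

Solve by backward induction. Given q_Y, the follower Forge maximises π_F = (391 - q_Y - q_F)q_F - 98q_F.
Follower FOC: 293 - q_Y - 2q_F = 0, so q_F(q_Y) = (293 - q_Y)/2.
The leader anticipates this reaction. Substituting into P = 391 - Q gives P = 489/2 - (1/2)q_Y, so π_Y = (489/2 - (1/2)q_Y)q_Y - 41q_Y.
Leader FOC: 407/2 - q_Y = 0, so q_Y = 407/2.
Then q_F = (293 - 407/2)/2 = 179/4.

203.50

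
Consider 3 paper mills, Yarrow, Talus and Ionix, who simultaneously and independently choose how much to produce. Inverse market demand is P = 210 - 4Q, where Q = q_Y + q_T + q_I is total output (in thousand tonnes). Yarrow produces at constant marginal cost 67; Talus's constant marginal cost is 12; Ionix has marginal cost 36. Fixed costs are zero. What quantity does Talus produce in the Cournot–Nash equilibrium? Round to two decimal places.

Yarrow's profit: π_Y = (210 - 4Q)q_Y - (67q_Y). Setting ∂π_Y/∂q_Y = 0: 143 - 8q_Y - 4(q_T + q_I) = 0.
Talus's first-order condition: 198 - 8q_T - 4(q_Y + q_I) = 0.
Ionix's first-order condition: 174 - 8q_I - 4(q_Y + q_T) = 0.
Summing all 3 equations gives 515 − 16Q = 0, hence Q = 515/16.
Back-substituting: q_Y = (143 − 515/4)/4 = 57/16, q_T = (198 − 515/4)/4 = 277/16, q_I = (174 − 515/4)/4 = 181/16.

17.31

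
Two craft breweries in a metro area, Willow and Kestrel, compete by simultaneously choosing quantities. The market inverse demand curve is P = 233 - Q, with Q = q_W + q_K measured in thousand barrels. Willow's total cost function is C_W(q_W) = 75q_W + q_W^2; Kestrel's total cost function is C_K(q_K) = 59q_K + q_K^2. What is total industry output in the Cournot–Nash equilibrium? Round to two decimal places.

66.40

Willow's profit: π_W = (233 - Q)q_W - (75q_W + q_W²). Setting ∂π_W/∂q_W = 0: 158 - 4q_W - (q_K) = 0.
Kestrel's first-order condition: 174 - 4q_K - (q_W) = 0.
Best responses: q_W = (158 - q_K)/4, q_K = (174 - q_W)/4.
Substituting one into the other gives q_W = 458/15 and q_K = 538/15.
Total output Q = 458/15 + 538/15 = 332/5.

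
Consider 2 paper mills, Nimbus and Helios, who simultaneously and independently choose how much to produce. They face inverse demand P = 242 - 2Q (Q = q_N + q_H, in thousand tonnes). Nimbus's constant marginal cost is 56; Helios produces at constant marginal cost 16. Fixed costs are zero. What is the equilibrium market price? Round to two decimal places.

104.67

Nimbus's profit: π_N = (242 - 2Q)q_N - (56q_N). Setting ∂π_N/∂q_N = 0: 186 - 4q_N - 2(q_H) = 0.
Helios's profit: π_H = (242 - 2Q)q_H - (16q_H). Setting ∂π_H/∂q_H = 0: 226 - 4q_H - 2(q_N) = 0.
Rearranging gives the reaction functions q_N = (186 - 2q_H)/4 and q_H = (226 - 2q_N)/4.
Substituting one into the other gives q_N = 73/3 and q_H = 133/3.
Total output Q = 206/3, so price P = 242 - 2·(206/3) = 314/3.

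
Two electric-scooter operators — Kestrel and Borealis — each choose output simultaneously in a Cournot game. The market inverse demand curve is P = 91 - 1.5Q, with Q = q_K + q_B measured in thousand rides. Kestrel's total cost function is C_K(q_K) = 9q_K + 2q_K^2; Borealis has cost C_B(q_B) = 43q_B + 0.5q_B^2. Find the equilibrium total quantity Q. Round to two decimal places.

18.21

Kestrel's profit: π_K = (91 - 1.5Q)q_K - (9q_K + 2q_K²). Setting ∂π_K/∂q_K = 0: 82 - 7q_K - (3/2)(q_B) = 0.
Borealis's first-order condition: 48 - 4q_B - (3/2)(q_K) = 0.
Rearranging gives the reaction functions q_K = (82 - (3/2)q_B)/7 and q_B = (48 - (3/2)q_K)/4.
Solving the pair: q_K = 1024/103, q_B = 852/103.
Total output Q = 1024/103 + 852/103 = 1876/103.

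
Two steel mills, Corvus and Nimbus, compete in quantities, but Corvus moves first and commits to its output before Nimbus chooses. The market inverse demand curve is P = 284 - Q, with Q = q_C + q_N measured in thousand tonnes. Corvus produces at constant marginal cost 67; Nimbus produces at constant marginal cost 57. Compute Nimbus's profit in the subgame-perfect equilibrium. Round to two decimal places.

3813.06

Solve by backward induction. Given q_C, the follower Nimbus maximises π_N = (284 - q_C - q_N)q_N - 57q_N.
∂π_N/∂q_N = 227 - q_C - 2q_N = 0 gives the reaction function q_N = (227 - q_C)/2.
Corvus substitutes q_N(q_C) into its own profit: π_C = q_C(284 - q_C - (227 - q_C)/2) - 67q_C = (341/2 - (1/2)q_C)q_C - 67q_C.
Maximising: ∂π_C/∂q_C = 207/2 - q_C = 0, giving q_C = 207/2.
Then q_N = (227 - 207/2)/2 = 247/4.
Price P = 284 - 661/4 = 475/4.
Nimbus's profit: (475/4 - 57)·(247/4) = 3813.0625.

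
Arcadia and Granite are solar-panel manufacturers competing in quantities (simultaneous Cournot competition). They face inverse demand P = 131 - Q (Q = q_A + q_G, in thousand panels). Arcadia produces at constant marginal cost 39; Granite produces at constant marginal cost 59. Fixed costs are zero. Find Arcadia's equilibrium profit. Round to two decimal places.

Arcadia's profit: π_A = (131 - Q)q_A - (39q_A). Setting ∂π_A/∂q_A = 0: 92 - 2q_A - (q_G) = 0.
Granite's profit: π_G = (131 - Q)q_G - (59q_G). Setting ∂π_G/∂q_G = 0: 72 - 2q_G - (q_A) = 0.
Rearranging gives the reaction functions q_A = (92 - q_G)/2 and q_G = (72 - q_A)/2.
Substituting one into the other gives q_A = 112/3 and q_G = 52/3.
Price P = 131 - 164/3 = 229/3.
Arcadia's profit: (229/3 - 39)·(112/3) = 1393.7778.

1393.78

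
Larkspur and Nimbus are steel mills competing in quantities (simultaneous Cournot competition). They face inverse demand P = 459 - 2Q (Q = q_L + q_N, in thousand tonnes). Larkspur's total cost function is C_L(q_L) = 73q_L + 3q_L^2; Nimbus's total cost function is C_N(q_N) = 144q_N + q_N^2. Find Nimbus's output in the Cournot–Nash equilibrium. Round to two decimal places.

42.46

Larkspur's profit: π_L = (459 - 2Q)q_L - (73q_L + 3q_L²). Setting ∂π_L/∂q_L = 0: 386 - 10q_L - 2(q_N) = 0.
Nimbus's first-order condition: 315 - 6q_N - 2(q_L) = 0.
Best responses: q_L = (386 - 2q_N)/10, q_N = (315 - 2q_L)/6.
Substituting one into the other gives q_L = 843/28 and q_N = 1189/28.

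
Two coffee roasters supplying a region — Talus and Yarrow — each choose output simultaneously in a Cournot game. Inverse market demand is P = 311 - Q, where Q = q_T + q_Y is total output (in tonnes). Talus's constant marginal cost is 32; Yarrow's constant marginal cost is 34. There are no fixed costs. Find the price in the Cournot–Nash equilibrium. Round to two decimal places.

Talus's profit: π_T = (311 - Q)q_T - (32q_T). Setting ∂π_T/∂q_T = 0: 279 - 2q_T - (q_Y) = 0.
Yarrow's profit: π_Y = (311 - Q)q_Y - (34q_Y). Setting ∂π_Y/∂q_Y = 0: 277 - 2q_Y - (q_T) = 0.
Rearranging gives the reaction functions q_T = (279 - q_Y)/2 and q_Y = (277 - q_T)/2.
Solving the pair: q_T = 281/3, q_Y = 275/3.
Total output Q = 556/3, so price P = 311 - 556/3 = 377/3.

125.67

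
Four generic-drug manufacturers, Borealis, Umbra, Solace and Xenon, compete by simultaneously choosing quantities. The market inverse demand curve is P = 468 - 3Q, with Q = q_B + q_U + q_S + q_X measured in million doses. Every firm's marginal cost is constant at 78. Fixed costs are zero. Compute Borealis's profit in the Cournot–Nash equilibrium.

A representative firm's profit is π_i = q_i(468 - 3Q) - 78q_i.
First-order condition (treating rivals' output as given): 390 - 6q_i - 3·Σ_{j≠i} q_j = 0.
By symmetry each firm produces the same amount; substituting Σ_{j≠i} q_j = 3q_i yields q_i = 390/15 = 26.
Price P = 468 - 3·104 = 156.
Borealis's profit: (156 - 78)·26 = 2028.

2028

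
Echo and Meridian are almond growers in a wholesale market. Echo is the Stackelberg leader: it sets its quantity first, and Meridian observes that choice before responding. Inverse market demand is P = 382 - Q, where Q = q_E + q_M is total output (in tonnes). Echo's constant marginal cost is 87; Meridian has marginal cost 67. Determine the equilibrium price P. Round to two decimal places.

155.75

Solve by backward induction. Given q_E, the follower Meridian maximises π_M = (382 - q_E - q_M)q_M - 67q_M.
∂π_M/∂q_M = 315 - q_E - 2q_M = 0 gives the reaction function q_M = (315 - q_E)/2.
The leader anticipates this reaction. Substituting into P = 382 - Q gives P = 449/2 - (1/2)q_E, so π_E = (449/2 - (1/2)q_E)q_E - 87q_E.
The leader's first-order condition 275/2 - q_E = 0 yields q_E = 275/2.
Then q_M = (315 - 275/2)/2 = 355/4.
Total output Q = 905/4, so price P = 382 - 905/4 = 623/4.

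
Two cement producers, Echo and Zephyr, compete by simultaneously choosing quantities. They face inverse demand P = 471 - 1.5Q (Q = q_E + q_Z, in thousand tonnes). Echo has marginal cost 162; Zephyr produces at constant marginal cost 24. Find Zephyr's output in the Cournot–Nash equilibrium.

130

Echo's profit: π_E = (471 - 1.5Q)q_E - (162q_E). Setting ∂π_E/∂q_E = 0: 309 - 3q_E - (3/2)(q_Z) = 0.
Zephyr's profit: π_Z = (471 - 1.5Q)q_Z - (24q_Z). Setting ∂π_Z/∂q_Z = 0: 447 - 3q_Z - (3/2)(q_E) = 0.
Best responses: q_E = (309 - (3/2)q_Z)/3, q_Z = (447 - (3/2)q_E)/3.
Substituting one into the other gives q_E = 38 and q_Z = 130.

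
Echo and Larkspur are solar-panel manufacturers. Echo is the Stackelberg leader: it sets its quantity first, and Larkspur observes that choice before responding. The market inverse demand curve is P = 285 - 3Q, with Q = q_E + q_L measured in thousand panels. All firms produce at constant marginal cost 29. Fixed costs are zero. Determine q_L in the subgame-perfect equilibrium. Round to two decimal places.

Solve by backward induction. Given q_E, the follower Larkspur maximises π_L = (285 - 3q_E - 3q_L)q_L - 29q_L.
Setting the follower's marginal profit to zero, 256 - 3q_E - 6q_L = 0, i.e. q_L = (256 - 3q_E)/6.
Echo substitutes q_L(q_E) into its own profit: π_E = q_E(285 - 3q_E - (256 - 3q_E)/2) - 29q_E = (157 - (3/2)q_E)q_E - 29q_E.
The leader's first-order condition 128 - 3q_E = 0 yields q_E = 128/3.
Then q_L = (256 - 3·(128/3))/6 = 64/3.

21.33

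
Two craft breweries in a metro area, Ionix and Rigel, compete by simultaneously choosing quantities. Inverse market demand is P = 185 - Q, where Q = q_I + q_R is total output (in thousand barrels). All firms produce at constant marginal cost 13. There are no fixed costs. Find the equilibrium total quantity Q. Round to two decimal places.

114.67

Each firm earns π_i = (185 - Q)q_i - 13q_i.
Setting ∂π_i/∂q_i = 0 with rivals' quantities fixed: 172 - 2q_i - q_j = 0.
By symmetry each firm produces the same amount; substituting q_j = q_i yields q_i = 172/3.
Total output Q = 172/3 + 172/3 = 344/3.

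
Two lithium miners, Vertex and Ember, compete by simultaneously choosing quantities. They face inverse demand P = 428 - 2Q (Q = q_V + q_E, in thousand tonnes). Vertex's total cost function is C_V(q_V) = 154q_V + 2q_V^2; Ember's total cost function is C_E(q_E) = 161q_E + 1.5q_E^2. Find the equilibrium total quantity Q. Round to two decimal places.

57.15

Vertex's profit: π_V = (428 - 2Q)q_V - (154q_V + 2q_V²). Setting ∂π_V/∂q_V = 0: 274 - 8q_V - 2(q_E) = 0.
Ember's profit: π_E = (428 - 2Q)q_E - (161q_E + (3/2)q_E²). Setting ∂π_E/∂q_E = 0: 267 - 7q_E - 2(q_V) = 0.
Best responses: q_V = (274 - 2q_E)/8, q_E = (267 - 2q_V)/7.
Solving the pair: q_V = 346/13, q_E = 397/13.
Total output Q = 346/13 + 397/13 = 743/13.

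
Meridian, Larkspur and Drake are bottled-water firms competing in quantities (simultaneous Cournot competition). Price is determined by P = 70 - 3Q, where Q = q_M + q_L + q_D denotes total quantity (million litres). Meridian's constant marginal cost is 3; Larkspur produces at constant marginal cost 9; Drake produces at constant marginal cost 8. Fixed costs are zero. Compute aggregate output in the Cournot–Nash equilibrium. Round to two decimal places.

Meridian's profit: π_M = (70 - 3Q)q_M - (3q_M). Setting ∂π_M/∂q_M = 0: 67 - 6q_M - 3(q_L + q_D) = 0.
Larkspur's first-order condition: 61 - 6q_L - 3(q_M + q_D) = 0.
Drake's profit: π_D = (70 - 3Q)q_D - (8q_D). Setting ∂π_D/∂q_D = 0: 62 - 6q_D - 3(q_M + q_L) = 0.
Summing all 3 equations gives 190 − 12Q = 0, hence Q = 95/6.
Back-substituting: q_M = (67 − 95/2)/3 = 13/2, q_L = (61 − 95/2)/3 = 9/2, q_D = (62 − 95/2)/3 = 29/6.
Total output Q = 13/2 + 9/2 + 29/6 = 95/6.

15.83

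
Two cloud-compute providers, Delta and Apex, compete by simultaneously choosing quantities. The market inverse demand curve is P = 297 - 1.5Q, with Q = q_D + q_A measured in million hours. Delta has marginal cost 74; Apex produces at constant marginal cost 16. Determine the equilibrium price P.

129

Delta's profit: π_D = (297 - 1.5Q)q_D - (74q_D). Setting ∂π_D/∂q_D = 0: 223 - 3q_D - (3/2)(q_A) = 0.
Apex's first-order condition: 281 - 3q_A - (3/2)(q_D) = 0.
Rearranging gives the reaction functions q_D = (223 - (3/2)q_A)/3 and q_A = (281 - (3/2)q_D)/3.
Solving the pair: q_D = 110/3, q_A = 226/3.
Total output Q = 112, so price P = 297 - (3/2)·112 = 129.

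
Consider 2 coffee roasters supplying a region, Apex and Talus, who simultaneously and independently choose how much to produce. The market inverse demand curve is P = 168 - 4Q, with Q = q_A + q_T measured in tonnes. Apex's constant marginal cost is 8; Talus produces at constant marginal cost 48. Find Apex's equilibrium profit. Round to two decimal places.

Apex's profit: π_A = (168 - 4Q)q_A - (8q_A). Setting ∂π_A/∂q_A = 0: 160 - 8q_A - 4(q_T) = 0.
Talus's first-order condition: 120 - 8q_T - 4(q_A) = 0.
Best responses: q_A = (160 - 4q_T)/8, q_T = (120 - 4q_A)/8.
Substituting one into the other gives q_A = 50/3 and q_T = 20/3.
Price P = 168 - 4·(70/3) = 224/3.
Apex's profit: (224/3 - 8)·(50/3) = 1111.1111.

1111.11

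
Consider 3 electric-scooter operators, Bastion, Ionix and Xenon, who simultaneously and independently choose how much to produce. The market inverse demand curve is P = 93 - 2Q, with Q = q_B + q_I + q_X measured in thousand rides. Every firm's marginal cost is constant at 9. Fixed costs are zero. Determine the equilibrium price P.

30

A representative firm's profit is π_i = q_i(93 - 2Q) - 9q_i.
First-order condition (treating rivals' output as given): 84 - 4q_i - 2·Σ_{j≠i} q_j = 0.
With identical firms every q_j equals q_i, so Σ_{j≠i} q_j = 2q_i and 84 = 8q_i, giving q_i = 21/2.
Total output Q = 63/2, so price P = 93 - 2·(63/2) = 30.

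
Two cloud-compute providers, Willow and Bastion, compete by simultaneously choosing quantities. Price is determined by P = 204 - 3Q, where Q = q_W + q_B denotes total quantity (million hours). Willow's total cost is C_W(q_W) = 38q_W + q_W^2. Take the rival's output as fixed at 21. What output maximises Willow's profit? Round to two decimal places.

With the rival's output fixed at 21, Willow's profit is π_W = (204 - 3·21 - 3q_W)q_W - (38q_W + q_W²) = (141 - 3q_W)q_W - (38q_W + q_W²).
∂π_W/∂q_W = 103 - 8q_W = 0, so q_W = 103/8.

12.88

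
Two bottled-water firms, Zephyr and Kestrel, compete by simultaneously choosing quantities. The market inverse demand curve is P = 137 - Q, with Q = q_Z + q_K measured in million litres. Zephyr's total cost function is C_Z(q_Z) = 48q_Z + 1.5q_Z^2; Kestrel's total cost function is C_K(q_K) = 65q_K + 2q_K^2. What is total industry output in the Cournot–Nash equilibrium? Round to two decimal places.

Zephyr's profit: π_Z = (137 - Q)q_Z - (48q_Z + (3/2)q_Z²). Setting ∂π_Z/∂q_Z = 0: 89 - 5q_Z - (q_K) = 0.
Kestrel's first-order condition: 72 - 6q_K - (q_Z) = 0.
Best responses: q_Z = (89 - q_K)/5, q_K = (72 - q_Z)/6.
Substituting one into the other gives q_Z = 462/29 and q_K = 271/29.
Total output Q = 462/29 + 271/29 = 733/29.

25.28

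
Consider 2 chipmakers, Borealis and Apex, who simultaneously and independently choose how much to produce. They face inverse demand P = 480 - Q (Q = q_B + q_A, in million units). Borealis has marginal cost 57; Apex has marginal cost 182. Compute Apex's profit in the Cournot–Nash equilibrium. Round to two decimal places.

3325.44

Borealis's profit: π_B = (480 - Q)q_B - (57q_B). Setting ∂π_B/∂q_B = 0: 423 - 2q_B - (q_A) = 0.
Apex's first-order condition: 298 - 2q_A - (q_B) = 0.
Rearranging gives the reaction functions q_B = (423 - q_A)/2 and q_A = (298 - q_B)/2.
Substituting one into the other gives q_B = 548/3 and q_A = 173/3.
Price P = 480 - 721/3 = 719/3.
Apex's profit: (719/3 - 182)·(173/3) = 3325.4444.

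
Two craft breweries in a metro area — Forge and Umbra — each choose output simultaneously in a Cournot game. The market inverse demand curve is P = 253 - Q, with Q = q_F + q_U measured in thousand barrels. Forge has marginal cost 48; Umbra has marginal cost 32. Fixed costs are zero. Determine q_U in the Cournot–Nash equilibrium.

Forge's profit: π_F = (253 - Q)q_F - (48q_F). Setting ∂π_F/∂q_F = 0: 205 - 2q_F - (q_U) = 0.
Umbra's first-order condition: 221 - 2q_U - (q_F) = 0.
Best responses: q_F = (205 - q_U)/2, q_U = (221 - q_F)/2.
Solving the pair: q_F = 63, q_U = 79.

79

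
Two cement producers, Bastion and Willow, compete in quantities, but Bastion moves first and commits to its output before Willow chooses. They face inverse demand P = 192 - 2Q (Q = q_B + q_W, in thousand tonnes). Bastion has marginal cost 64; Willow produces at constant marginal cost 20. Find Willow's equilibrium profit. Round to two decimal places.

The follower Willow best-responds to any q_B: π_W = (192 - 2Q)q_W - 20q_W.
Follower FOC: 172 - 2q_B - 4q_W = 0, so q_W(q_B) = (172 - 2q_B)/4.
The leader anticipates this reaction. Substituting into P = 192 - 2Q gives P = 106 - q_B, so π_B = (106 - q_B)q_B - 64q_B.
Leader FOC: 42 - 2q_B = 0, so q_B = 21.
Then q_W = (172 - 2·21)/4 = 65/2.
Price P = 192 - 2·(107/2) = 85.
Willow's profit: (85 - 20)·(65/2) = 2112.5000.

2112.50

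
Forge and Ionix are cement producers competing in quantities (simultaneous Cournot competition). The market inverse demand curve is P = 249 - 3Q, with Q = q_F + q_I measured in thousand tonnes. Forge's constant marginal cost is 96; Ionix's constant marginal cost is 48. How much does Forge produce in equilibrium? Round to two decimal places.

11.67

Forge's profit: π_F = (249 - 3Q)q_F - (96q_F). Setting ∂π_F/∂q_F = 0: 153 - 6q_F - 3(q_I) = 0.
Ionix's profit: π_I = (249 - 3Q)q_I - (48q_I). Setting ∂π_I/∂q_I = 0: 201 - 6q_I - 3(q_F) = 0.
So q_F = (153 - 3q_I)/6 and q_I = (201 - 3q_F)/6.
Solving the pair: q_F = 35/3, q_I = 83/3.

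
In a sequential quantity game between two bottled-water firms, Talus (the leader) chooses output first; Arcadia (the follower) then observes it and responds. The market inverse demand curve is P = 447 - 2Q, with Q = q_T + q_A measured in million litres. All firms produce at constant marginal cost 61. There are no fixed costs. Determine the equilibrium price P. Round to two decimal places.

Solve by backward induction. Given q_T, the follower Arcadia maximises π_A = (447 - 2q_T - 2q_A)q_A - 61q_A.
Setting the follower's marginal profit to zero, 386 - 2q_T - 4q_A = 0, i.e. q_A = (386 - 2q_T)/4.
Talus substitutes q_A(q_T) into its own profit: π_T = q_T(447 - 2q_T - (386 - 2q_T)/2) - 61q_T = (254 - q_T)q_T - 61q_T.
The leader's first-order condition 193 - 2q_T = 0 yields q_T = 193/2.
Then q_A = (386 - 2·(193/2))/4 = 193/4.
Total output Q = 579/4, so price P = 447 - 2·(579/4) = 315/2.

157.50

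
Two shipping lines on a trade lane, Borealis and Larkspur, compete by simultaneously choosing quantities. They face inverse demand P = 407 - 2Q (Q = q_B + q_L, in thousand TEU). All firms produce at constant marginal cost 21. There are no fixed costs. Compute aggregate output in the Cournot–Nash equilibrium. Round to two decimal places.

128.67

A representative firm's profit is π_i = q_i(407 - 2Q) - 21q_i.
First-order condition (treating rivals' output as given): 386 - 4q_i - 2q_j = 0.
With identical firms every q_j equals q_i, so q_j = q_i and 386 = 6q_i, giving q_i = 193/3.
Total output Q = 193/3 + 193/3 = 386/3.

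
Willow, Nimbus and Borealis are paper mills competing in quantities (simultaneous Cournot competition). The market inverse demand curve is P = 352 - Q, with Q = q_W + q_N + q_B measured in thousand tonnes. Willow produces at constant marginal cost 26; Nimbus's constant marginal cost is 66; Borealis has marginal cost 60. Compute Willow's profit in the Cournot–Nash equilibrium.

10000

Willow's profit: π_W = (352 - Q)q_W - (26q_W). Setting ∂π_W/∂q_W = 0: 326 - 2q_W - (q_N + q_B) = 0.
Nimbus's first-order condition: 286 - 2q_N - (q_W + q_B) = 0.
Borealis's profit: π_B = (352 - Q)q_B - (60q_B). Setting ∂π_B/∂q_B = 0: 292 - 2q_B - (q_W + q_N) = 0.
Adding the 3 conditions: 904 − 2Q − 2Q = 0, i.e. Q = 226.
Back-substituting: q_W = (326 − 226) = 100, q_N = (286 − 226) = 60, q_B = (292 − 226) = 66.
Price P = 352 - 226 = 126.
Willow's profit: (126 - 26)·100 = 10000.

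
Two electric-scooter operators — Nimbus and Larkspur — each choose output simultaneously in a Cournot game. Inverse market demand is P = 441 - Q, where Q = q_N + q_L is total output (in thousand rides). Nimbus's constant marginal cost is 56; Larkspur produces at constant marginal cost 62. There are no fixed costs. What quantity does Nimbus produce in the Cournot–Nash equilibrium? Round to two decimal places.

Nimbus's profit: π_N = (441 - Q)q_N - (56q_N). Setting ∂π_N/∂q_N = 0: 385 - 2q_N - (q_L) = 0.
Larkspur's first-order condition: 379 - 2q_L - (q_N) = 0.
Rearranging gives the reaction functions q_N = (385 - q_L)/2 and q_L = (379 - q_N)/2.
Solving the pair: q_N = 391/3, q_L = 373/3.

130.33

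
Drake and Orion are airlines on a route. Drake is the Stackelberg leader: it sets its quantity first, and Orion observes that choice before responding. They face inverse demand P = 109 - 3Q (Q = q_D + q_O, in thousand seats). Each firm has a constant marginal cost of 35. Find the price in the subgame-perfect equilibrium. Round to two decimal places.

Solve by backward induction. Given q_D, the follower Orion maximises π_O = (109 - 3q_D - 3q_O)q_O - 35q_O.
Setting the follower's marginal profit to zero, 74 - 3q_D - 6q_O = 0, i.e. q_O = (74 - 3q_D)/6.
Drake substitutes q_O(q_D) into its own profit: π_D = q_D(109 - 3q_D - (74 - 3q_D)/2) - 35q_D = (72 - (3/2)q_D)q_D - 35q_D.
Leader FOC: 37 - 3q_D = 0, so q_D = 37/3.
Then q_O = (74 - 3·(37/3))/6 = 37/6.
Total output Q = 37/2, so price P = 109 - 3·(37/2) = 107/2.

53.50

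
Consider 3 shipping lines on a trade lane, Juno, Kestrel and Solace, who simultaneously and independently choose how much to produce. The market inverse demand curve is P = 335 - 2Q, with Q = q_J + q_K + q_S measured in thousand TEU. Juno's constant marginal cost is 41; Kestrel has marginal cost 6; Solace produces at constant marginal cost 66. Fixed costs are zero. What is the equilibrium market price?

112

Juno's profit: π_J = (335 - 2Q)q_J - (41q_J). Setting ∂π_J/∂q_J = 0: 294 - 4q_J - 2(q_K + q_S) = 0.
Kestrel's first-order condition: 329 - 4q_K - 2(q_J + q_S) = 0.
Solace's profit: π_S = (335 - 2Q)q_S - (66q_S). Setting ∂π_S/∂q_S = 0: 269 - 4q_S - 2(q_J + q_K) = 0.
Summing all 3 equations gives 892 − 8Q = 0, hence Q = 223/2.
Back-substituting: q_J = (294 − 223)/2 = 71/2, q_K = (329 − 223)/2 = 53, q_S = (269 − 223)/2 = 23.
Total output Q = 223/2, so price P = 335 - 2·(223/2) = 112.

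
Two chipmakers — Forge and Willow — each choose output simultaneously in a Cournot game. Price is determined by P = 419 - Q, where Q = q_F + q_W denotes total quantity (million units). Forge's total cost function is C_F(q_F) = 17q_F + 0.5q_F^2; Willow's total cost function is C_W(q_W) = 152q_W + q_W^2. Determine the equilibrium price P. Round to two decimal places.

Forge's profit: π_F = (419 - Q)q_F - (17q_F + (1/2)q_F²). Setting ∂π_F/∂q_F = 0: 402 - 3q_F - (q_W) = 0.
Willow's first-order condition: 267 - 4q_W - (q_F) = 0.
Best responses: q_F = (402 - q_W)/3, q_W = (267 - q_F)/4.
Solving the pair: q_F = 1341/11, q_W = 399/11.
Total output Q = 1740/11, so price P = 419 - 1740/11 = 260.8182.

260.82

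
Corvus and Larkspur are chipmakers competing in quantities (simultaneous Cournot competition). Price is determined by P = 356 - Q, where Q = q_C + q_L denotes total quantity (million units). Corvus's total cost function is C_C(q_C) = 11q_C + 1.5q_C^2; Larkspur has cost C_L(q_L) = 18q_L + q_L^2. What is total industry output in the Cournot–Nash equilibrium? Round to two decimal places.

125.63

Corvus's profit: π_C = (356 - Q)q_C - (11q_C + (3/2)q_C²). Setting ∂π_C/∂q_C = 0: 345 - 5q_C - (q_L) = 0.
Larkspur's first-order condition: 338 - 4q_L - (q_C) = 0.
Best responses: q_C = (345 - q_L)/5, q_L = (338 - q_C)/4.
Substituting one into the other gives q_C = 1042/19 and q_L = 1345/19.
Total output Q = 1042/19 + 1345/19 = 125.6316.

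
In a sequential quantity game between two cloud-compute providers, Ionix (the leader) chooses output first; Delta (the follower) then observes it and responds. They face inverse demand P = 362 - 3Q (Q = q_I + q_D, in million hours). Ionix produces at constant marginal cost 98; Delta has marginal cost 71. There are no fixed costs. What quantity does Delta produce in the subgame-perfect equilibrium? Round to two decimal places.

The follower Delta best-responds to any q_I: π_D = (362 - 3Q)q_D - 71q_D.
Setting the follower's marginal profit to zero, 291 - 3q_I - 6q_D = 0, i.e. q_D = (291 - 3q_I)/6.
The leader anticipates this reaction. Substituting into P = 362 - 3Q gives P = 433/2 - (3/2)q_I, so π_I = (433/2 - (3/2)q_I)q_I - 98q_I.
Maximising: ∂π_I/∂q_I = 237/2 - 3q_I = 0, giving q_I = 79/2.
Then q_D = (291 - 3·(79/2))/6 = 115/4.

28.75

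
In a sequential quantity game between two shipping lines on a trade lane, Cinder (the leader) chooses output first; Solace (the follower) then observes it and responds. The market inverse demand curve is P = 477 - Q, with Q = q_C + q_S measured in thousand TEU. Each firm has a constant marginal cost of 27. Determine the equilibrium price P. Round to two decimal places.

The follower Solace best-responds to any q_C: π_S = (477 - Q)q_S - 27q_S.
Follower FOC: 450 - q_C - 2q_S = 0, so q_S(q_C) = (450 - q_C)/2.
The leader anticipates this reaction. Substituting into P = 477 - Q gives P = 252 - (1/2)q_C, so π_C = (252 - (1/2)q_C)q_C - 27q_C.
Maximising: ∂π_C/∂q_C = 225 - q_C = 0, giving q_C = 225.
Then q_S = (450 - 225)/2 = 225/2.
Total output Q = 675/2, so price P = 477 - 675/2 = 279/2.

139.50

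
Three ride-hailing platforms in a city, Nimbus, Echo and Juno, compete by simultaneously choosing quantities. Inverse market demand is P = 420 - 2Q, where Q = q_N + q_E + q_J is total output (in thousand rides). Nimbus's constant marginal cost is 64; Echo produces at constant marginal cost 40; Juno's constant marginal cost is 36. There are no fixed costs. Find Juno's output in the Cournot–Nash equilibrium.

52

Nimbus's profit: π_N = (420 - 2Q)q_N - (64q_N). Setting ∂π_N/∂q_N = 0: 356 - 4q_N - 2(q_E + q_J) = 0.
Echo's profit: π_E = (420 - 2Q)q_E - (40q_E). Setting ∂π_E/∂q_E = 0: 380 - 4q_E - 2(q_N + q_J) = 0.
Juno's profit: π_J = (420 - 2Q)q_J - (36q_J). Setting ∂π_J/∂q_J = 0: 384 - 4q_J - 2(q_N + q_E) = 0.
Summing all 3 equations gives 1120 − 8Q = 0, hence Q = 140.
Back-substituting: q_N = (356 − 280)/2 = 38, q_E = (380 − 280)/2 = 50, q_J = (384 − 280)/2 = 52.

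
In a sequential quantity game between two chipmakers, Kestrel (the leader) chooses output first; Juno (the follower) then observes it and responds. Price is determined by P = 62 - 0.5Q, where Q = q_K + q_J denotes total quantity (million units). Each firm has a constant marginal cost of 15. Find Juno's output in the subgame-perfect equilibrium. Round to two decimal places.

23.50

Solve by backward induction. Given q_K, the follower Juno maximises π_J = (62 - (1/2)q_K - (1/2)q_J)q_J - 15q_J.
Follower FOC: 47 - (1/2)q_K - q_J = 0, so q_J(q_K) = (47 - (1/2)q_K).
The leader anticipates this reaction. Substituting into P = 62 - 0.5Q gives P = 77/2 - (1/4)q_K, so π_K = (77/2 - (1/4)q_K)q_K - 15q_K.
Maximising: ∂π_K/∂q_K = 47/2 - (1/2)q_K = 0, giving q_K = 47.
Then q_J = (47 - (1/2)·47) = 47/2.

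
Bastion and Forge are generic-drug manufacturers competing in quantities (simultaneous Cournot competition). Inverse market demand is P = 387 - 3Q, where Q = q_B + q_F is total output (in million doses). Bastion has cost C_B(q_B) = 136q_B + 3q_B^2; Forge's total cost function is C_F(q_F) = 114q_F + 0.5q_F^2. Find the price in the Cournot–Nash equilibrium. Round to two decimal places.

Bastion's profit: π_B = (387 - 3Q)q_B - (136q_B + 3q_B²). Setting ∂π_B/∂q_B = 0: 251 - 12q_B - 3(q_F) = 0.
Forge's profit: π_F = (387 - 3Q)q_F - (114q_F + (1/2)q_F²). Setting ∂π_F/∂q_F = 0: 273 - 7q_F - 3(q_B) = 0.
Rearranging gives the reaction functions q_B = (251 - 3q_F)/12 and q_F = (273 - 3q_B)/7.
Solving the pair: q_B = 938/75, q_F = 841/25.
Total output Q = 46.1467, so price P = 387 - 3·46.1467 = 248.5600.

248.56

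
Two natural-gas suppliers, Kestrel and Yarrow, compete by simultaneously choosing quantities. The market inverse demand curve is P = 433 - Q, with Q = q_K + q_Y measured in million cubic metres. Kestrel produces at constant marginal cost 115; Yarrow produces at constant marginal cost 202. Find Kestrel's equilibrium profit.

18225

Kestrel's profit: π_K = (433 - Q)q_K - (115q_K). Setting ∂π_K/∂q_K = 0: 318 - 2q_K - (q_Y) = 0.
Yarrow's profit: π_Y = (433 - Q)q_Y - (202q_Y). Setting ∂π_Y/∂q_Y = 0: 231 - 2q_Y - (q_K) = 0.
Rearranging gives the reaction functions q_K = (318 - q_Y)/2 and q_Y = (231 - q_K)/2.
Substituting one into the other gives q_K = 135 and q_Y = 48.
Price P = 433 - 183 = 250.
Kestrel's profit: (250 - 115)·135 = 18225.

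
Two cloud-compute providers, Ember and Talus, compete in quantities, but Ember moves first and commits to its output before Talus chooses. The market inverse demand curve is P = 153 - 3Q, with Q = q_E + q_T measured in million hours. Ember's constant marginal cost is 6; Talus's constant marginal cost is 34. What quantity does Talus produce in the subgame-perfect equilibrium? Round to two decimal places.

5.25

Solve by backward induction. Given q_E, the follower Talus maximises π_T = (153 - 3q_E - 3q_T)q_T - 34q_T.
Follower FOC: 119 - 3q_E - 6q_T = 0, so q_T(q_E) = (119 - 3q_E)/6.
The leader anticipates this reaction. Substituting into P = 153 - 3Q gives P = 187/2 - (3/2)q_E, so π_E = (187/2 - (3/2)q_E)q_E - 6q_E.
The leader's first-order condition 175/2 - 3q_E = 0 yields q_E = 175/6.
Then q_T = (119 - 3·(175/6))/6 = 21/4.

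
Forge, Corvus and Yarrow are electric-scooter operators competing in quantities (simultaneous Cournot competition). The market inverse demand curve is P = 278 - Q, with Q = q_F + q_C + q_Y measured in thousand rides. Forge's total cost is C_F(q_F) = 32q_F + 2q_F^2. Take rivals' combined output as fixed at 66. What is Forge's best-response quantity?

With rivals' combined output fixed at 66, Forge's profit is π_F = (278 - 66 - q_F)q_F - (32q_F + 2q_F²) = (212 - q_F)q_F - (32q_F + 2q_F²).
∂π_F/∂q_F = 180 - 6q_F = 0, so q_F = 30.

30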